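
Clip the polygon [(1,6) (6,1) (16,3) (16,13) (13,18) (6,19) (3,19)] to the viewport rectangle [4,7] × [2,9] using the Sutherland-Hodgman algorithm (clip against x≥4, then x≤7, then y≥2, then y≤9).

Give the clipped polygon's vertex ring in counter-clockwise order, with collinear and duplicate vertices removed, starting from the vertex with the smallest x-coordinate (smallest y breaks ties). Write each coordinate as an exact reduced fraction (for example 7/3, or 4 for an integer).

Clipped polygon: [(4,3) (5,2) (7,2) (7,9) (4,9)]

1. After x ≥ 4: [(4,3) (6,1) (16,3) (16,13) (13,18) (6,19) (4,19)]
2. After x ≤ 7: [(4,3) (6,1) (7,6/5) (7,132/7) (6,19) (4,19)]
3. After y ≥ 2: [(4,3) (5,2) (7,2) (7,132/7) (6,19) (4,19)]
4. After y ≤ 9: [(4,9) (4,3) (5,2) (7,2) (7,9)]
5. Canonical ring: [(4,3) (5,2) (7,2) (7,9) (4,9)]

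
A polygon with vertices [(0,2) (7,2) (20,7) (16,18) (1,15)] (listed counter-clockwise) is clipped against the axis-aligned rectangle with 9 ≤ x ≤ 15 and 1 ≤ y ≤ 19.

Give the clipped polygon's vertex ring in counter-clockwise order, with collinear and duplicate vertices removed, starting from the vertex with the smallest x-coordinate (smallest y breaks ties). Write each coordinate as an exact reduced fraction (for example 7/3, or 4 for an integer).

Clipped polygon: [(9,36/13) (15,66/13) (15,89/5) (9,83/5)]

1. After x ≥ 9: [(9,36/13) (20,7) (16,18) (9,83/5)]
2. After x ≤ 15: [(9,36/13) (15,66/13) (15,89/5) (9,83/5)]
3. After y ≥ 1: [(9,36/13) (15,66/13) (15,89/5) (9,83/5)]
4. After y ≤ 19: [(9,36/13) (15,66/13) (15,89/5) (9,83/5)]
5. Canonical ring: [(9,36/13) (15,66/13) (15,89/5) (9,83/5)]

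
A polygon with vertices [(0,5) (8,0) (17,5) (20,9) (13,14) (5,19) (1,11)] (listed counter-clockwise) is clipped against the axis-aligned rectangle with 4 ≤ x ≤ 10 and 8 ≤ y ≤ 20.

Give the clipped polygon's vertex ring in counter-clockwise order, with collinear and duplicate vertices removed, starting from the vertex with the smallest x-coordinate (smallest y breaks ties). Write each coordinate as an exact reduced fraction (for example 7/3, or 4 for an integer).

Clipped polygon: [(4,8) (10,8) (10,127/8) (5,19) (4,17)]

1. After x ≥ 4: [(4,5/2) (8,0) (17,5) (20,9) (13,14) (5,19) (4,17)]
2. After x ≤ 10: [(4,5/2) (8,0) (10,10/9) (10,127/8) (5,19) (4,17)]
3. After y ≥ 8: [(4,8) (10,8) (10,127/8) (5,19) (4,17)]
4. After y ≤ 20: [(4,8) (10,8) (10,127/8) (5,19) (4,17)]
5. Canonical ring: [(4,8) (10,8) (10,127/8) (5,19) (4,17)]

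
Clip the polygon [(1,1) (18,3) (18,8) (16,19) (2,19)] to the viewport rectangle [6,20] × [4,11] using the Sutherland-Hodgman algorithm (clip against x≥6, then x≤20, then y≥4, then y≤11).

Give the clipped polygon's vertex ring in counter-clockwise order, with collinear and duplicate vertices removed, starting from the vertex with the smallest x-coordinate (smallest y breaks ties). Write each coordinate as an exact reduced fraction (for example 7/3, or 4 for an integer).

Clipped polygon: [(6,4) (18,4) (18,8) (192/11,11) (6,11)]

1. After x ≥ 6: [(6,27/17) (18,3) (18,8) (16,19) (6,19)]
2. After x ≤ 20: [(6,27/17) (18,3) (18,8) (16,19) (6,19)]
3. After y ≥ 4: [(6,4) (18,4) (18,8) (16,19) (6,19)]
4. After y ≤ 11: [(6,11) (6,4) (18,4) (18,8) (192/11,11)]
5. Canonical ring: [(6,4) (18,4) (18,8) (192/11,11) (6,11)]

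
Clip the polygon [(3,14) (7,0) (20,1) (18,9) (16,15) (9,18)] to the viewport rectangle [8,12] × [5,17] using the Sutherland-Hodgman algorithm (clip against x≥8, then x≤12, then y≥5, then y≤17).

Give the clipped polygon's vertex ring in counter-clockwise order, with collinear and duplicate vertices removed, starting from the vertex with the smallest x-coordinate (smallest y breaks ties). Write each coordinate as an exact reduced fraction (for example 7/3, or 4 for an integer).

Clipped polygon: [(8,5) (12,5) (12,117/7) (34/3,17) (8,17)]

1. After x ≥ 8: [(8,52/3) (8,1/13) (20,1) (18,9) (16,15) (9,18)]
2. After x ≤ 12: [(8,52/3) (8,1/13) (12,5/13) (12,117/7) (9,18)]
3. After y ≥ 5: [(8,52/3) (8,5) (12,5) (12,117/7) (9,18)]
4. After y ≤ 17: [(8,17) (8,5) (12,5) (12,117/7) (34/3,17)]
5. Canonical ring: [(8,5) (12,5) (12,117/7) (34/3,17) (8,17)]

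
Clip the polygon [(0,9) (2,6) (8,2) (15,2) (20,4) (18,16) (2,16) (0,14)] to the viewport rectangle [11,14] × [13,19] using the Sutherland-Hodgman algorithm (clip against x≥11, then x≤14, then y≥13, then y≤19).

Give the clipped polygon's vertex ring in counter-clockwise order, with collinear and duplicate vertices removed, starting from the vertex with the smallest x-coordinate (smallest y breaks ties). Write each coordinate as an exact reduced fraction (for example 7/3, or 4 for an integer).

1. After x ≥ 11: [(11,2) (15,2) (20,4) (18,16) (11,16)]
2. After x ≤ 14: [(11,2) (14,2) (14,16) (11,16)]
3. After y ≥ 13: [(11,13) (14,13) (14,16) (11,16)]
4. After y ≤ 19: [(11,13) (14,13) (14,16) (11,16)]
5. Canonical ring: [(11,13) (14,13) (14,16) (11,16)]

Clipped polygon: [(11,13) (14,13) (14,16) (11,16)]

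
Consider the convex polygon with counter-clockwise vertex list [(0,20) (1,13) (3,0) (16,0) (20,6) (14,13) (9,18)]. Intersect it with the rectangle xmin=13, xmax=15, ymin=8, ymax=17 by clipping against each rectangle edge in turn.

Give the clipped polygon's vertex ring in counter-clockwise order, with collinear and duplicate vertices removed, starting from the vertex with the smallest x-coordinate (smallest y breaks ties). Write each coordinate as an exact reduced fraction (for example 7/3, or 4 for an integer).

Clipped polygon: [(13,8) (15,8) (15,71/6) (14,13) (13,14)]

1. After x ≥ 13: [(13,0) (16,0) (20,6) (14,13) (13,14)]
2. After x ≤ 15: [(13,0) (15,0) (15,71/6) (14,13) (13,14)]
3. After y ≥ 8: [(13,8) (15,8) (15,71/6) (14,13) (13,14)]
4. After y ≤ 17: [(13,8) (15,8) (15,71/6) (14,13) (13,14)]
5. Canonical ring: [(13,8) (15,8) (15,71/6) (14,13) (13,14)]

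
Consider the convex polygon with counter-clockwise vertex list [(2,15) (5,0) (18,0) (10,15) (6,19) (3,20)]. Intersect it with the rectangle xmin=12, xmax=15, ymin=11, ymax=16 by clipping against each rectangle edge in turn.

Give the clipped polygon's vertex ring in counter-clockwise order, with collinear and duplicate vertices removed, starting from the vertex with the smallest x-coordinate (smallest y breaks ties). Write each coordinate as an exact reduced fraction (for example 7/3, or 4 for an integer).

Clipped polygon: [(12,11) (182/15,11) (12,45/4)]

1. After x ≥ 12: [(12,0) (18,0) (12,45/4)]
2. After x ≤ 15: [(12,0) (15,0) (15,45/8) (12,45/4)]
3. After y ≥ 11: [(12,11) (182/15,11) (12,45/4)]
4. After y ≤ 16: [(12,11) (182/15,11) (12,45/4)]
5. Canonical ring: [(12,11) (182/15,11) (12,45/4)]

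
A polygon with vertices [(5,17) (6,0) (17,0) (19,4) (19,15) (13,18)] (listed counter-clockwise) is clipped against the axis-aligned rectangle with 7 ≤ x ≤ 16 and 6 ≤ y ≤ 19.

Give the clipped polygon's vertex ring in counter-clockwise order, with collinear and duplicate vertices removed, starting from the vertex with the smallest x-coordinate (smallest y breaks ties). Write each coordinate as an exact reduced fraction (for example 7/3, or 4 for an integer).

Clipped polygon: [(7,6) (16,6) (16,33/2) (13,18) (7,69/4)]

1. After x ≥ 7: [(7,69/4) (7,0) (17,0) (19,4) (19,15) (13,18)]
2. After x ≤ 16: [(7,69/4) (7,0) (16,0) (16,33/2) (13,18)]
3. After y ≥ 6: [(7,69/4) (7,6) (16,6) (16,33/2) (13,18)]
4. After y ≤ 19: [(7,69/4) (7,6) (16,6) (16,33/2) (13,18)]
5. Canonical ring: [(7,6) (16,6) (16,33/2) (13,18) (7,69/4)]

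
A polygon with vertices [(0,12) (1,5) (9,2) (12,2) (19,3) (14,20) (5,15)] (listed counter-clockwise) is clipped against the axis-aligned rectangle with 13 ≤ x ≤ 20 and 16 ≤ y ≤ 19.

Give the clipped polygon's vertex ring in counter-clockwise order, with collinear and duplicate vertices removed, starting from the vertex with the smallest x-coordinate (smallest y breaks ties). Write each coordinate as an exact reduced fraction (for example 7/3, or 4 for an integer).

1. After x ≥ 13: [(13,15/7) (19,3) (14,20) (13,175/9)]
2. After x ≤ 20: [(13,15/7) (19,3) (14,20) (13,175/9)]
3. After y ≥ 16: [(13,16) (258/17,16) (14,20) (13,175/9)]
4. After y ≤ 19: [(13,19) (13,16) (258/17,16) (243/17,19)]
5. Canonical ring: [(13,16) (258/17,16) (243/17,19) (13,19)]

Clipped polygon: [(13,16) (258/17,16) (243/17,19) (13,19)]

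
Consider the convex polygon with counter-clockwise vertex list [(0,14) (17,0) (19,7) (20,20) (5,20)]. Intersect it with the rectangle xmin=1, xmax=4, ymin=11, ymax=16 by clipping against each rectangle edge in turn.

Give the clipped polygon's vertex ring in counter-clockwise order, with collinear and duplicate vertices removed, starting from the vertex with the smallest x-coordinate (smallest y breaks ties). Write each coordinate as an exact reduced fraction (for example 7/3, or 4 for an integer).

1. After x ≥ 1: [(1,76/5) (1,224/17) (17,0) (19,7) (20,20) (5,20)]
2. After x ≤ 4: [(4,94/5) (1,76/5) (1,224/17) (4,182/17)]
3. After y ≥ 11: [(4,11) (4,94/5) (1,76/5) (1,224/17) (51/14,11)]
4. After y ≤ 16: [(4,11) (4,16) (5/3,16) (1,76/5) (1,224/17) (51/14,11)]
5. Canonical ring: [(1,224/17) (51/14,11) (4,11) (4,16) (5/3,16) (1,76/5)]

Clipped polygon: [(1,224/17) (51/14,11) (4,11) (4,16) (5/3,16) (1,76/5)]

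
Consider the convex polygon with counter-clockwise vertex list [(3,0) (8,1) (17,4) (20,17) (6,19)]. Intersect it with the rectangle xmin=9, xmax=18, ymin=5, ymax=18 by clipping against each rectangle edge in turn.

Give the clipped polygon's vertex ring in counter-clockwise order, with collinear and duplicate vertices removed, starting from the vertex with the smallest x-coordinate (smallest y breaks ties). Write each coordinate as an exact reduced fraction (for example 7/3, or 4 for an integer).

Clipped polygon: [(9,5) (224/13,5) (18,25/3) (18,121/7) (13,18) (9,18)]

1. After x ≥ 9: [(9,4/3) (17,4) (20,17) (9,130/7)]
2. After x ≤ 18: [(9,4/3) (17,4) (18,25/3) (18,121/7) (9,130/7)]
3. After y ≥ 5: [(9,5) (224/13,5) (18,25/3) (18,121/7) (9,130/7)]
4. After y ≤ 18: [(9,18) (9,5) (224/13,5) (18,25/3) (18,121/7) (13,18)]
5. Canonical ring: [(9,5) (224/13,5) (18,25/3) (18,121/7) (13,18) (9,18)]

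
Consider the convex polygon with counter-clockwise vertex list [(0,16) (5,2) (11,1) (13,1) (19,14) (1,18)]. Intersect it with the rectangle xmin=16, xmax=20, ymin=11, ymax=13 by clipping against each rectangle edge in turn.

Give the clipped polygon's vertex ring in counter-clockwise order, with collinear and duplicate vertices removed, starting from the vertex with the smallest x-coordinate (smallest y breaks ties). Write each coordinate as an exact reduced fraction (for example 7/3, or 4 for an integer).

1. After x ≥ 16: [(16,15/2) (19,14) (16,44/3)]
2. After x ≤ 20: [(16,15/2) (19,14) (16,44/3)]
3. After y ≥ 11: [(16,11) (229/13,11) (19,14) (16,44/3)]
4. After y ≤ 13: [(16,13) (16,11) (229/13,11) (241/13,13)]
5. Canonical ring: [(16,11) (229/13,11) (241/13,13) (16,13)]

Clipped polygon: [(16,11) (229/13,11) (241/13,13) (16,13)]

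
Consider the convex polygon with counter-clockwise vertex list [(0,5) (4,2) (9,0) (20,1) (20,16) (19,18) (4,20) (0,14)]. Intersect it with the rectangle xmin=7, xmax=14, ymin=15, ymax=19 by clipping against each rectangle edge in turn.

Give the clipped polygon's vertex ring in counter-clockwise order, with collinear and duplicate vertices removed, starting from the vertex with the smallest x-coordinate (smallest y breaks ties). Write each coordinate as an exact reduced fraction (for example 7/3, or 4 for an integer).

1. After x ≥ 7: [(7,4/5) (9,0) (20,1) (20,16) (19,18) (7,98/5)]
2. After x ≤ 14: [(7,4/5) (9,0) (14,5/11) (14,56/3) (7,98/5)]
3. After y ≥ 15: [(7,15) (14,15) (14,56/3) (7,98/5)]
4. After y ≤ 19: [(7,19) (7,15) (14,15) (14,56/3) (23/2,19)]
5. Canonical ring: [(7,15) (14,15) (14,56/3) (23/2,19) (7,19)]

Clipped polygon: [(7,15) (14,15) (14,56/3) (23/2,19) (7,19)]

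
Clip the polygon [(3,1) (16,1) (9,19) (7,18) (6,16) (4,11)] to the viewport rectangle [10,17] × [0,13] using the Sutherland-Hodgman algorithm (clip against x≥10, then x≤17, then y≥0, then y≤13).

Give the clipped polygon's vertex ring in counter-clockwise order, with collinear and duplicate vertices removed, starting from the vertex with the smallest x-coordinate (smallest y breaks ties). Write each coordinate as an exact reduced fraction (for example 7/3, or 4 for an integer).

Clipped polygon: [(10,1) (16,1) (34/3,13) (10,13)]

1. After x ≥ 10: [(10,1) (16,1) (10,115/7)]
2. After x ≤ 17: [(10,1) (16,1) (10,115/7)]
3. After y ≥ 0: [(10,1) (16,1) (10,115/7)]
4. After y ≤ 13: [(10,13) (10,1) (16,1) (34/3,13)]
5. Canonical ring: [(10,1) (16,1) (34/3,13) (10,13)]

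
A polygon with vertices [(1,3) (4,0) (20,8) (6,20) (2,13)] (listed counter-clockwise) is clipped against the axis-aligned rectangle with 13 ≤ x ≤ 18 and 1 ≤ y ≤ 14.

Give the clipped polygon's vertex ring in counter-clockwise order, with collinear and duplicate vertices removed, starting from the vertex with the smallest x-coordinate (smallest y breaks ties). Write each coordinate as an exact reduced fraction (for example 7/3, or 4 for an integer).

1. After x ≥ 13: [(13,9/2) (20,8) (13,14)]
2. After x ≤ 18: [(13,9/2) (18,7) (18,68/7) (13,14)]
3. After y ≥ 1: [(13,9/2) (18,7) (18,68/7) (13,14)]
4. After y ≤ 14: [(13,9/2) (18,7) (18,68/7) (13,14)]
5. Canonical ring: [(13,9/2) (18,7) (18,68/7) (13,14)]

Clipped polygon: [(13,9/2) (18,7) (18,68/7) (13,14)]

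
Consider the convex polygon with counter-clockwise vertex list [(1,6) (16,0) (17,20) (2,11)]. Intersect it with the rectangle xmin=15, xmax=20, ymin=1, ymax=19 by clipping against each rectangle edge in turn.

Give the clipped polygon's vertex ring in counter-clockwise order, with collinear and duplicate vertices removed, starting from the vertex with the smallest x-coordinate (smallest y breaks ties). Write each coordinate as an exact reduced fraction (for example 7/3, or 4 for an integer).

1. After x ≥ 15: [(15,2/5) (16,0) (17,20) (15,94/5)]
2. After x ≤ 20: [(15,2/5) (16,0) (17,20) (15,94/5)]
3. After y ≥ 1: [(15,1) (321/20,1) (17,20) (15,94/5)]
4. After y ≤ 19: [(15,1) (321/20,1) (339/20,19) (46/3,19) (15,94/5)]
5. Canonical ring: [(15,1) (321/20,1) (339/20,19) (46/3,19) (15,94/5)]

Clipped polygon: [(15,1) (321/20,1) (339/20,19) (46/3,19) (15,94/5)]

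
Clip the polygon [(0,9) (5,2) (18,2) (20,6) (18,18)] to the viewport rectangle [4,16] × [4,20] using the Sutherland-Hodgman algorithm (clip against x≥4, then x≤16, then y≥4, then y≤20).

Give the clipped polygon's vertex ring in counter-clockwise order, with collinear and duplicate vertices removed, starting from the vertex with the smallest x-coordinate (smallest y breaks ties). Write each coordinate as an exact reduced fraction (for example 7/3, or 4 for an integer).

Clipped polygon: [(4,4) (16,4) (16,17) (4,11)]

1. After x ≥ 4: [(4,11) (4,17/5) (5,2) (18,2) (20,6) (18,18)]
2. After x ≤ 16: [(16,17) (4,11) (4,17/5) (5,2) (16,2)]
3. After y ≥ 4: [(16,4) (16,17) (4,11) (4,4)]
4. After y ≤ 20: [(16,4) (16,17) (4,11) (4,4)]
5. Canonical ring: [(4,4) (16,4) (16,17) (4,11)]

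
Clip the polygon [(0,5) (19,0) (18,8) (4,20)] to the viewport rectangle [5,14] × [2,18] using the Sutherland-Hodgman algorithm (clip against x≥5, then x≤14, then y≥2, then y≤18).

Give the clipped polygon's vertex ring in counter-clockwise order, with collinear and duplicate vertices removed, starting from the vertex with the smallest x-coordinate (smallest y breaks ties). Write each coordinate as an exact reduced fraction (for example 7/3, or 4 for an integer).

1. After x ≥ 5: [(5,70/19) (19,0) (18,8) (5,134/7)]
2. After x ≤ 14: [(5,70/19) (14,25/19) (14,80/7) (5,134/7)]
3. After y ≥ 2: [(5,70/19) (57/5,2) (14,2) (14,80/7) (5,134/7)]
4. After y ≤ 18: [(5,18) (5,70/19) (57/5,2) (14,2) (14,80/7) (19/3,18)]
5. Canonical ring: [(5,70/19) (57/5,2) (14,2) (14,80/7) (19/3,18) (5,18)]

Clipped polygon: [(5,70/19) (57/5,2) (14,2) (14,80/7) (19/3,18) (5,18)]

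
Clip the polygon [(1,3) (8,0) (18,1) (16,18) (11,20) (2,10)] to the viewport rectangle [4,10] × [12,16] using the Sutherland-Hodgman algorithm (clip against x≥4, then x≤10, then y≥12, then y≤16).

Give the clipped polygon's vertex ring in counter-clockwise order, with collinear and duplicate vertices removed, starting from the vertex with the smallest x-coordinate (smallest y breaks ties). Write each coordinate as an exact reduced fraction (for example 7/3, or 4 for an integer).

Clipped polygon: [(4,12) (10,12) (10,16) (37/5,16) (4,110/9)]

1. After x ≥ 4: [(4,12/7) (8,0) (18,1) (16,18) (11,20) (4,110/9)]
2. After x ≤ 10: [(4,12/7) (8,0) (10,1/5) (10,170/9) (4,110/9)]
3. After y ≥ 12: [(4,12) (10,12) (10,170/9) (4,110/9)]
4. After y ≤ 16: [(4,12) (10,12) (10,16) (37/5,16) (4,110/9)]
5. Canonical ring: [(4,12) (10,12) (10,16) (37/5,16) (4,110/9)]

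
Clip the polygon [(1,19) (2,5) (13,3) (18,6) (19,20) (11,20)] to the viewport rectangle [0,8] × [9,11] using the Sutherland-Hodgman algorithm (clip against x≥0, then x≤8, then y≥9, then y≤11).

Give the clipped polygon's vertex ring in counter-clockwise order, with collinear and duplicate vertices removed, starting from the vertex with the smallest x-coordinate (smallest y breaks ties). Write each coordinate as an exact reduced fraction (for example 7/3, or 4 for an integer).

1. After x ≥ 0: [(1,19) (2,5) (13,3) (18,6) (19,20) (11,20)]
2. After x ≤ 8: [(8,197/10) (1,19) (2,5) (8,43/11)]
3. After y ≥ 9: [(8,9) (8,197/10) (1,19) (12/7,9)]
4. After y ≤ 11: [(8,9) (8,11) (11/7,11) (12/7,9)]
5. Canonical ring: [(11/7,11) (12/7,9) (8,9) (8,11)]

Clipped polygon: [(11/7,11) (12/7,9) (8,9) (8,11)]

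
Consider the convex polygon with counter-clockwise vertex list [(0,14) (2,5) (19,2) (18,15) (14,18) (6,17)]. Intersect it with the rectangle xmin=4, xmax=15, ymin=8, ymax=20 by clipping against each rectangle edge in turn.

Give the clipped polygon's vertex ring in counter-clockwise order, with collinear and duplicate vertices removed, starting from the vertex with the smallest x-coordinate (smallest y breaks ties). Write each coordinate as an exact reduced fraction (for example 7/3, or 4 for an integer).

Clipped polygon: [(4,8) (15,8) (15,69/4) (14,18) (6,17) (4,16)]

1. After x ≥ 4: [(4,16) (4,79/17) (19,2) (18,15) (14,18) (6,17)]
2. After x ≤ 15: [(4,16) (4,79/17) (15,46/17) (15,69/4) (14,18) (6,17)]
3. After y ≥ 8: [(4,16) (4,8) (15,8) (15,69/4) (14,18) (6,17)]
4. After y ≤ 20: [(4,16) (4,8) (15,8) (15,69/4) (14,18) (6,17)]
5. Canonical ring: [(4,8) (15,8) (15,69/4) (14,18) (6,17) (4,16)]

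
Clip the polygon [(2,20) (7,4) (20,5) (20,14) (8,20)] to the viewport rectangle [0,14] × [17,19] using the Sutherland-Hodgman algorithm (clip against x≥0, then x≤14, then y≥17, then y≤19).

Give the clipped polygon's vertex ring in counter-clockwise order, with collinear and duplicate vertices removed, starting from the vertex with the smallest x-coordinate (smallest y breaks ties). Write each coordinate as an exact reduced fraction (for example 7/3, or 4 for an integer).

Clipped polygon: [(37/16,19) (47/16,17) (14,17) (10,19)]

1. After x ≥ 0: [(2,20) (7,4) (20,5) (20,14) (8,20)]
2. After x ≤ 14: [(2,20) (7,4) (14,59/13) (14,17) (8,20)]
3. After y ≥ 17: [(2,20) (47/16,17) (14,17) (14,17) (8,20)]
4. After y ≤ 19: [(37/16,19) (47/16,17) (14,17) (14,17) (10,19)]
5. Canonical ring: [(37/16,19) (47/16,17) (14,17) (10,19)]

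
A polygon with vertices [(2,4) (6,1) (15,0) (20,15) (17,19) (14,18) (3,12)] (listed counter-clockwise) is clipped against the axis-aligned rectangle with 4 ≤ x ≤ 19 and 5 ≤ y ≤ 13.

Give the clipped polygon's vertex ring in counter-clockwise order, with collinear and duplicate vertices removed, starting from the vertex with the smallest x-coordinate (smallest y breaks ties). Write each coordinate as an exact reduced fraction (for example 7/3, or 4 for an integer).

1. After x ≥ 4: [(4,5/2) (6,1) (15,0) (20,15) (17,19) (14,18) (4,138/11)]
2. After x ≤ 19: [(4,5/2) (6,1) (15,0) (19,12) (19,49/3) (17,19) (14,18) (4,138/11)]
3. After y ≥ 5: [(4,5) (50/3,5) (19,12) (19,49/3) (17,19) (14,18) (4,138/11)]
4. After y ≤ 13: [(4,5) (50/3,5) (19,12) (19,13) (29/6,13) (4,138/11)]
5. Canonical ring: [(4,5) (50/3,5) (19,12) (19,13) (29/6,13) (4,138/11)]

Clipped polygon: [(4,5) (50/3,5) (19,12) (19,13) (29/6,13) (4,138/11)]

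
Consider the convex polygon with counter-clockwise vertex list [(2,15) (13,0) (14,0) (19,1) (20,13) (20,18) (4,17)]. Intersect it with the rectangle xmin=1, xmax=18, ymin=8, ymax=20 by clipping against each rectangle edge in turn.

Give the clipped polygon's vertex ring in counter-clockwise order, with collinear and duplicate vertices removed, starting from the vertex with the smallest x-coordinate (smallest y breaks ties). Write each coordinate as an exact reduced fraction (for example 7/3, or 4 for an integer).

Clipped polygon: [(2,15) (107/15,8) (18,8) (18,143/8) (4,17)]

1. After x ≥ 1: [(2,15) (13,0) (14,0) (19,1) (20,13) (20,18) (4,17)]
2. After x ≤ 18: [(2,15) (13,0) (14,0) (18,4/5) (18,143/8) (4,17)]
3. After y ≥ 8: [(2,15) (107/15,8) (18,8) (18,143/8) (4,17)]
4. After y ≤ 20: [(2,15) (107/15,8) (18,8) (18,143/8) (4,17)]
5. Canonical ring: [(2,15) (107/15,8) (18,8) (18,143/8) (4,17)]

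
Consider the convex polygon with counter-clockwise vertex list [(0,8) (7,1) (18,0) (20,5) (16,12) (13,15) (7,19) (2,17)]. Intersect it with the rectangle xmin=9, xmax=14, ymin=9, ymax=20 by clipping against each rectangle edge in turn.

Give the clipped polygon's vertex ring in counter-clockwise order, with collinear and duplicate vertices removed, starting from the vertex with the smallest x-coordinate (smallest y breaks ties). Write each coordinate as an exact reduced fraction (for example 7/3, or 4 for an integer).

Clipped polygon: [(9,9) (14,9) (14,14) (13,15) (9,53/3)]

1. After x ≥ 9: [(9,9/11) (18,0) (20,5) (16,12) (13,15) (9,53/3)]
2. After x ≤ 14: [(9,9/11) (14,4/11) (14,14) (13,15) (9,53/3)]
3. After y ≥ 9: [(9,9) (14,9) (14,14) (13,15) (9,53/3)]
4. After y ≤ 20: [(9,9) (14,9) (14,14) (13,15) (9,53/3)]
5. Canonical ring: [(9,9) (14,9) (14,14) (13,15) (9,53/3)]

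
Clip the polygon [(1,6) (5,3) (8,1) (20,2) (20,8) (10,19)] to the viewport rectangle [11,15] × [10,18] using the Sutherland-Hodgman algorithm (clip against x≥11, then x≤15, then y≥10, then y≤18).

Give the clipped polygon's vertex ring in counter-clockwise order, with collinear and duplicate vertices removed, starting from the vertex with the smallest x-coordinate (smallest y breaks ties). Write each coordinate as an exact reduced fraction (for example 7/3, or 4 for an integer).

Clipped polygon: [(11,10) (15,10) (15,27/2) (11,179/10)]

1. After x ≥ 11: [(11,5/4) (20,2) (20,8) (11,179/10)]
2. After x ≤ 15: [(11,5/4) (15,19/12) (15,27/2) (11,179/10)]
3. After y ≥ 10: [(11,10) (15,10) (15,27/2) (11,179/10)]
4. After y ≤ 18: [(11,10) (15,10) (15,27/2) (11,179/10)]
5. Canonical ring: [(11,10) (15,10) (15,27/2) (11,179/10)]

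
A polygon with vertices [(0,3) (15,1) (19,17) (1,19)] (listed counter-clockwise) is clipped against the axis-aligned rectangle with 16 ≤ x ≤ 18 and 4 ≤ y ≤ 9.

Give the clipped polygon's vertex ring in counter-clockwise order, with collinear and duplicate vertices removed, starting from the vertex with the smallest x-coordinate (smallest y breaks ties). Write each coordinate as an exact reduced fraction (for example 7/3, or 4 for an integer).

Clipped polygon: [(16,5) (17,9) (16,9)]

1. After x ≥ 16: [(16,5) (19,17) (16,52/3)]
2. After x ≤ 18: [(16,5) (18,13) (18,154/9) (16,52/3)]
3. After y ≥ 4: [(16,5) (18,13) (18,154/9) (16,52/3)]
4. After y ≤ 9: [(16,9) (16,5) (17,9)]
5. Canonical ring: [(16,5) (17,9) (16,9)]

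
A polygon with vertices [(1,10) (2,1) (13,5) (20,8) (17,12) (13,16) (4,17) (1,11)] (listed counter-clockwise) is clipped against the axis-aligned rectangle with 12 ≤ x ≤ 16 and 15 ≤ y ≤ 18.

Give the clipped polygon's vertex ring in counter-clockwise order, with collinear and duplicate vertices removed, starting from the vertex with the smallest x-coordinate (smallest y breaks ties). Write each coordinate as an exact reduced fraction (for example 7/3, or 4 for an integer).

Clipped polygon: [(12,15) (14,15) (13,16) (12,145/9)]

1. After x ≥ 12: [(12,51/11) (13,5) (20,8) (17,12) (13,16) (12,145/9)]
2. After x ≤ 16: [(12,51/11) (13,5) (16,44/7) (16,13) (13,16) (12,145/9)]
3. After y ≥ 15: [(12,15) (14,15) (13,16) (12,145/9)]
4. After y ≤ 18: [(12,15) (14,15) (13,16) (12,145/9)]
5. Canonical ring: [(12,15) (14,15) (13,16) (12,145/9)]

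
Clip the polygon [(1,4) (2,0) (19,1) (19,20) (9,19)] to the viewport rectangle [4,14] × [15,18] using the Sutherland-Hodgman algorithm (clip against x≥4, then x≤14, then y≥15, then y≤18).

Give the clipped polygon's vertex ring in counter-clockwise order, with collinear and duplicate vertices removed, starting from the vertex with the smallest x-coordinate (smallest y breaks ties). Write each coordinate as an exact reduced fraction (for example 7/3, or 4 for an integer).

1. After x ≥ 4: [(4,77/8) (4,2/17) (19,1) (19,20) (9,19)]
2. After x ≤ 14: [(4,77/8) (4,2/17) (14,12/17) (14,39/2) (9,19)]
3. After y ≥ 15: [(103/15,15) (14,15) (14,39/2) (9,19)]
4. After y ≤ 18: [(127/15,18) (103/15,15) (14,15) (14,18)]
5. Canonical ring: [(103/15,15) (14,15) (14,18) (127/15,18)]

Clipped polygon: [(103/15,15) (14,15) (14,18) (127/15,18)]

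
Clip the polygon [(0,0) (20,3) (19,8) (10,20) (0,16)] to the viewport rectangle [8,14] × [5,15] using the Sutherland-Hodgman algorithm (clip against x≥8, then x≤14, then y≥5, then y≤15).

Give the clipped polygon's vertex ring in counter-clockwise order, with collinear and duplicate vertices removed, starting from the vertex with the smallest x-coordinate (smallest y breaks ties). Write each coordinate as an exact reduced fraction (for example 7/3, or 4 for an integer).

Clipped polygon: [(8,5) (14,5) (14,44/3) (55/4,15) (8,15)]

1. After x ≥ 8: [(8,6/5) (20,3) (19,8) (10,20) (8,96/5)]
2. After x ≤ 14: [(8,6/5) (14,21/10) (14,44/3) (10,20) (8,96/5)]
3. After y ≥ 5: [(8,5) (14,5) (14,44/3) (10,20) (8,96/5)]
4. After y ≤ 15: [(8,15) (8,5) (14,5) (14,44/3) (55/4,15)]
5. Canonical ring: [(8,5) (14,5) (14,44/3) (55/4,15) (8,15)]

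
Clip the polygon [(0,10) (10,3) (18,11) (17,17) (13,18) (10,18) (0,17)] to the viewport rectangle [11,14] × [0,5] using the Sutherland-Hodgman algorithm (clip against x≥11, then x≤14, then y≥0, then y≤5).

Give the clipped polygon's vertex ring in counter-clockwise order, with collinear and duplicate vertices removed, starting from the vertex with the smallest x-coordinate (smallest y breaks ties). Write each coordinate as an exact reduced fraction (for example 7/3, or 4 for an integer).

Clipped polygon: [(11,4) (12,5) (11,5)]

1. After x ≥ 11: [(11,4) (18,11) (17,17) (13,18) (11,18)]
2. After x ≤ 14: [(11,4) (14,7) (14,71/4) (13,18) (11,18)]
3. After y ≥ 0: [(11,4) (14,7) (14,71/4) (13,18) (11,18)]
4. After y ≤ 5: [(11,5) (11,4) (12,5)]
5. Canonical ring: [(11,4) (12,5) (11,5)]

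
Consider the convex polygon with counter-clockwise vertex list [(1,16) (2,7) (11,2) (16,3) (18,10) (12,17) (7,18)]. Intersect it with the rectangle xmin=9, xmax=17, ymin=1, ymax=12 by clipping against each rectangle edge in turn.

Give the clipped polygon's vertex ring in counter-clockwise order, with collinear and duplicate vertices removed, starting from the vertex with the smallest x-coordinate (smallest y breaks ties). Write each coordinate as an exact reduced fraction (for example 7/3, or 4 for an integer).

Clipped polygon: [(9,28/9) (11,2) (16,3) (17,13/2) (17,67/6) (114/7,12) (9,12)]

1. After x ≥ 9: [(9,28/9) (11,2) (16,3) (18,10) (12,17) (9,88/5)]
2. After x ≤ 17: [(9,28/9) (11,2) (16,3) (17,13/2) (17,67/6) (12,17) (9,88/5)]
3. After y ≥ 1: [(9,28/9) (11,2) (16,3) (17,13/2) (17,67/6) (12,17) (9,88/5)]
4. After y ≤ 12: [(9,12) (9,28/9) (11,2) (16,3) (17,13/2) (17,67/6) (114/7,12)]
5. Canonical ring: [(9,28/9) (11,2) (16,3) (17,13/2) (17,67/6) (114/7,12) (9,12)]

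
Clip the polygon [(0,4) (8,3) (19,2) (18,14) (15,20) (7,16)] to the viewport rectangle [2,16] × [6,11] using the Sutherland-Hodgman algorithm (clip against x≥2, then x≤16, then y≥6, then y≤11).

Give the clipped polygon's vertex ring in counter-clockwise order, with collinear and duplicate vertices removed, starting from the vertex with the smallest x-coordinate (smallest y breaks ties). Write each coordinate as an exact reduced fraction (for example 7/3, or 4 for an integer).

Clipped polygon: [(2,6) (16,6) (16,11) (49/12,11) (2,52/7)]

1. After x ≥ 2: [(2,52/7) (2,15/4) (8,3) (19,2) (18,14) (15,20) (7,16)]
2. After x ≤ 16: [(2,52/7) (2,15/4) (8,3) (16,25/11) (16,18) (15,20) (7,16)]
3. After y ≥ 6: [(2,52/7) (2,6) (16,6) (16,18) (15,20) (7,16)]
4. After y ≤ 11: [(49/12,11) (2,52/7) (2,6) (16,6) (16,11)]
5. Canonical ring: [(2,6) (16,6) (16,11) (49/12,11) (2,52/7)]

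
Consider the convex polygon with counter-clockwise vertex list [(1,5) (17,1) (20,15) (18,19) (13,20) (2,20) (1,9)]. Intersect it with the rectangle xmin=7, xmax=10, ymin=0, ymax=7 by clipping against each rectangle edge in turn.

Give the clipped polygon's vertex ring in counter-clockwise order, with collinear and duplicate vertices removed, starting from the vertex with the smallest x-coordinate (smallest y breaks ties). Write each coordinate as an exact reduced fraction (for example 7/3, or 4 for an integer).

1. After x ≥ 7: [(7,7/2) (17,1) (20,15) (18,19) (13,20) (7,20)]
2. After x ≤ 10: [(7,7/2) (10,11/4) (10,20) (7,20)]
3. After y ≥ 0: [(7,7/2) (10,11/4) (10,20) (7,20)]
4. After y ≤ 7: [(7,7) (7,7/2) (10,11/4) (10,7)]
5. Canonical ring: [(7,7/2) (10,11/4) (10,7) (7,7)]

Clipped polygon: [(7,7/2) (10,11/4) (10,7) (7,7)]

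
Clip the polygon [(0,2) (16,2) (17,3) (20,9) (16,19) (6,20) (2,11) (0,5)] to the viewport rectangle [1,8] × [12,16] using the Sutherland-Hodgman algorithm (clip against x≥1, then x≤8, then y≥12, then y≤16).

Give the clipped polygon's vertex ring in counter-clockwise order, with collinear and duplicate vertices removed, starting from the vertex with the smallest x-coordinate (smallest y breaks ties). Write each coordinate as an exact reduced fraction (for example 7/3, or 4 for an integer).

Clipped polygon: [(22/9,12) (8,12) (8,16) (38/9,16)]

1. After x ≥ 1: [(1,2) (16,2) (17,3) (20,9) (16,19) (6,20) (2,11) (1,8)]
2. After x ≤ 8: [(1,2) (8,2) (8,99/5) (6,20) (2,11) (1,8)]
3. After y ≥ 12: [(8,12) (8,99/5) (6,20) (22/9,12)]
4. After y ≤ 16: [(8,12) (8,16) (38/9,16) (22/9,12)]
5. Canonical ring: [(22/9,12) (8,12) (8,16) (38/9,16)]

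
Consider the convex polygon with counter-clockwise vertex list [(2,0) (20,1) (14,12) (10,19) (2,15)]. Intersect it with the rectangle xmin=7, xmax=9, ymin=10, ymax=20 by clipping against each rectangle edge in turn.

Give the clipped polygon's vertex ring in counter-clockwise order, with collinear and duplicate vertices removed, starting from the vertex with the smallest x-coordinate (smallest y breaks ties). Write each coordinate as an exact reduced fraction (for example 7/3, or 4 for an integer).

1. After x ≥ 7: [(7,5/18) (20,1) (14,12) (10,19) (7,35/2)]
2. After x ≤ 9: [(7,5/18) (9,7/18) (9,37/2) (7,35/2)]
3. After y ≥ 10: [(7,10) (9,10) (9,37/2) (7,35/2)]
4. After y ≤ 20: [(7,10) (9,10) (9,37/2) (7,35/2)]
5. Canonical ring: [(7,10) (9,10) (9,37/2) (7,35/2)]

Clipped polygon: [(7,10) (9,10) (9,37/2) (7,35/2)]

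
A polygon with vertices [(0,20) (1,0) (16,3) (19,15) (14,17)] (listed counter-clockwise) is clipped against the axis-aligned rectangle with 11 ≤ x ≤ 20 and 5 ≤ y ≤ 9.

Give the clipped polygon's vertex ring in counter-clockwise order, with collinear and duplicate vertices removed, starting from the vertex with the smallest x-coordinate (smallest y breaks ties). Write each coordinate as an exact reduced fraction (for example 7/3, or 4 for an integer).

1. After x ≥ 11: [(11,247/14) (11,2) (16,3) (19,15) (14,17)]
2. After x ≤ 20: [(11,247/14) (11,2) (16,3) (19,15) (14,17)]
3. After y ≥ 5: [(11,247/14) (11,5) (33/2,5) (19,15) (14,17)]
4. After y ≤ 9: [(11,9) (11,5) (33/2,5) (35/2,9)]
5. Canonical ring: [(11,5) (33/2,5) (35/2,9) (11,9)]

Clipped polygon: [(11,5) (33/2,5) (35/2,9) (11,9)]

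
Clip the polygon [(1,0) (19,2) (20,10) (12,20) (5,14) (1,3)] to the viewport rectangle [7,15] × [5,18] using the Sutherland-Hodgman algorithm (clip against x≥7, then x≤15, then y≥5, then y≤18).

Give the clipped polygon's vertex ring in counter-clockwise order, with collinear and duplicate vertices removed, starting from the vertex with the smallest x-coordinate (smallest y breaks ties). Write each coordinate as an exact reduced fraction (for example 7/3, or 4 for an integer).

Clipped polygon: [(7,5) (15,5) (15,65/4) (68/5,18) (29/3,18) (7,110/7)]

1. After x ≥ 7: [(7,2/3) (19,2) (20,10) (12,20) (7,110/7)]
2. After x ≤ 15: [(7,2/3) (15,14/9) (15,65/4) (12,20) (7,110/7)]
3. After y ≥ 5: [(7,5) (15,5) (15,65/4) (12,20) (7,110/7)]
4. After y ≤ 18: [(7,5) (15,5) (15,65/4) (68/5,18) (29/3,18) (7,110/7)]
5. Canonical ring: [(7,5) (15,5) (15,65/4) (68/5,18) (29/3,18) (7,110/7)]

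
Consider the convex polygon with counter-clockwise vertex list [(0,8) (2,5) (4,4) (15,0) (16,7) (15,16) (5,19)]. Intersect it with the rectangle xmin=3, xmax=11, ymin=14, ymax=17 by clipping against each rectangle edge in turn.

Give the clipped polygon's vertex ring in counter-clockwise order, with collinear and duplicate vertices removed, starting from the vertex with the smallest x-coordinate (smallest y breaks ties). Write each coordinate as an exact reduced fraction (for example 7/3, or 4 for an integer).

1. After x ≥ 3: [(3,73/5) (3,9/2) (4,4) (15,0) (16,7) (15,16) (5,19)]
2. After x ≤ 11: [(3,73/5) (3,9/2) (4,4) (11,16/11) (11,86/5) (5,19)]
3. After y ≥ 14: [(3,73/5) (3,14) (11,14) (11,86/5) (5,19)]
4. After y ≤ 17: [(45/11,17) (3,73/5) (3,14) (11,14) (11,17)]
5. Canonical ring: [(3,14) (11,14) (11,17) (45/11,17) (3,73/5)]

Clipped polygon: [(3,14) (11,14) (11,17) (45/11,17) (3,73/5)]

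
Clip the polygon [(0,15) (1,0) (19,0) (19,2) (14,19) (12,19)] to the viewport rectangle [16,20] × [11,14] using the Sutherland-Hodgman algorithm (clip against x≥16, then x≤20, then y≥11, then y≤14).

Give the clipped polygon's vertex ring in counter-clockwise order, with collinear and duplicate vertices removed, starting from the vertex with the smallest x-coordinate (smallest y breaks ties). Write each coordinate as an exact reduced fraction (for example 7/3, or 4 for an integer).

1. After x ≥ 16: [(16,0) (19,0) (19,2) (16,61/5)]
2. After x ≤ 20: [(16,0) (19,0) (19,2) (16,61/5)]
3. After y ≥ 11: [(16,11) (278/17,11) (16,61/5)]
4. After y ≤ 14: [(16,11) (278/17,11) (16,61/5)]
5. Canonical ring: [(16,11) (278/17,11) (16,61/5)]

Clipped polygon: [(16,11) (278/17,11) (16,61/5)]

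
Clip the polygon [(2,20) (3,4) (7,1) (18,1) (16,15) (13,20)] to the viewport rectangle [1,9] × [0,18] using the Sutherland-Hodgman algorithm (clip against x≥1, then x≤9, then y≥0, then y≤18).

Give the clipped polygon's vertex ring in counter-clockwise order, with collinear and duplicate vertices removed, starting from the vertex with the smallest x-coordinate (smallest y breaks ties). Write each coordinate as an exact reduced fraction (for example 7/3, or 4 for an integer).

1. After x ≥ 1: [(2,20) (3,4) (7,1) (18,1) (16,15) (13,20)]
2. After x ≤ 9: [(9,20) (2,20) (3,4) (7,1) (9,1)]
3. After y ≥ 0: [(9,20) (2,20) (3,4) (7,1) (9,1)]
4. After y ≤ 18: [(9,18) (17/8,18) (3,4) (7,1) (9,1)]
5. Canonical ring: [(17/8,18) (3,4) (7,1) (9,1) (9,18)]

Clipped polygon: [(17/8,18) (3,4) (7,1) (9,1) (9,18)]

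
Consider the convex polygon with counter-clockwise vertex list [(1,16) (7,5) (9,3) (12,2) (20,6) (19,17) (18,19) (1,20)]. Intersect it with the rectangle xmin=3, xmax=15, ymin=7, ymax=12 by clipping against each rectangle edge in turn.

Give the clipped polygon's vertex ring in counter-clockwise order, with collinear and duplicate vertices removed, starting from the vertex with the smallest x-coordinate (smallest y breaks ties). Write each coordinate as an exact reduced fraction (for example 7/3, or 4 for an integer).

Clipped polygon: [(35/11,12) (65/11,7) (15,7) (15,12)]

1. After x ≥ 3: [(3,37/3) (7,5) (9,3) (12,2) (20,6) (19,17) (18,19) (3,338/17)]
2. After x ≤ 15: [(3,37/3) (7,5) (9,3) (12,2) (15,7/2) (15,326/17) (3,338/17)]
3. After y ≥ 7: [(3,37/3) (65/11,7) (15,7) (15,326/17) (3,338/17)]
4. After y ≤ 12: [(35/11,12) (65/11,7) (15,7) (15,12)]
5. Canonical ring: [(35/11,12) (65/11,7) (15,7) (15,12)]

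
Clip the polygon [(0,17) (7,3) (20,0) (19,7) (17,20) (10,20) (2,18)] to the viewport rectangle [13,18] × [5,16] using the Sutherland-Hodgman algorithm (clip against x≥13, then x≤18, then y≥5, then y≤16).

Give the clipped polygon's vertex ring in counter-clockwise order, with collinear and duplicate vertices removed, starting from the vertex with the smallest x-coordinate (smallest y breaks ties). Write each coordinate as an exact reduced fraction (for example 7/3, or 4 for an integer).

1. After x ≥ 13: [(13,21/13) (20,0) (19,7) (17,20) (13,20)]
2. After x ≤ 18: [(13,21/13) (18,6/13) (18,27/2) (17,20) (13,20)]
3. After y ≥ 5: [(13,5) (18,5) (18,27/2) (17,20) (13,20)]
4. After y ≤ 16: [(13,16) (13,5) (18,5) (18,27/2) (229/13,16)]
5. Canonical ring: [(13,5) (18,5) (18,27/2) (229/13,16) (13,16)]

Clipped polygon: [(13,5) (18,5) (18,27/2) (229/13,16) (13,16)]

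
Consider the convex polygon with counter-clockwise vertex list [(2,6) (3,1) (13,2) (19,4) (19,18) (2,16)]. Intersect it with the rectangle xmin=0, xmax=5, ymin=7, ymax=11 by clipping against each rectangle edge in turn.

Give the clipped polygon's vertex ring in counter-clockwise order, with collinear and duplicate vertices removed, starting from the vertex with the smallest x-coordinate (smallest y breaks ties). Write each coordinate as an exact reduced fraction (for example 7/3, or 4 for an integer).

1. After x ≥ 0: [(2,6) (3,1) (13,2) (19,4) (19,18) (2,16)]
2. After x ≤ 5: [(2,6) (3,1) (5,6/5) (5,278/17) (2,16)]
3. After y ≥ 7: [(2,7) (5,7) (5,278/17) (2,16)]
4. After y ≤ 11: [(2,11) (2,7) (5,7) (5,11)]
5. Canonical ring: [(2,7) (5,7) (5,11) (2,11)]

Clipped polygon: [(2,7) (5,7) (5,11) (2,11)]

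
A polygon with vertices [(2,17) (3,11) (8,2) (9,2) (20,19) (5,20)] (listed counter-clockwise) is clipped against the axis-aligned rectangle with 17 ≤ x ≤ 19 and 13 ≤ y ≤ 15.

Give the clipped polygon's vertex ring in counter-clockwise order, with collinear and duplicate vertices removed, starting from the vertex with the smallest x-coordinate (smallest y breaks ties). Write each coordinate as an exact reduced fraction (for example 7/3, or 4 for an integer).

1. After x ≥ 17: [(17,158/11) (20,19) (17,96/5)]
2. After x ≤ 19: [(17,158/11) (19,192/11) (19,286/15) (17,96/5)]
3. After y ≥ 13: [(17,158/11) (19,192/11) (19,286/15) (17,96/5)]
4. After y ≤ 15: [(17,15) (17,158/11) (296/17,15)]
5. Canonical ring: [(17,158/11) (296/17,15) (17,15)]

Clipped polygon: [(17,158/11) (296/17,15) (17,15)]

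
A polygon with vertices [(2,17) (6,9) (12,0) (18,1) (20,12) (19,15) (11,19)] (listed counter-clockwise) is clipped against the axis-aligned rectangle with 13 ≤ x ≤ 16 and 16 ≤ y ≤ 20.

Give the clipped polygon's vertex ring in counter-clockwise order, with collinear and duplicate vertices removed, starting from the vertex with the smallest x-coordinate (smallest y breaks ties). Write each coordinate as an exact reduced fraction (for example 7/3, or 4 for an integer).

Clipped polygon: [(13,16) (16,16) (16,33/2) (13,18)]

1. After x ≥ 13: [(13,1/6) (18,1) (20,12) (19,15) (13,18)]
2. After x ≤ 16: [(13,1/6) (16,2/3) (16,33/2) (13,18)]
3. After y ≥ 16: [(13,16) (16,16) (16,33/2) (13,18)]
4. After y ≤ 20: [(13,16) (16,16) (16,33/2) (13,18)]
5. Canonical ring: [(13,16) (16,16) (16,33/2) (13,18)]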